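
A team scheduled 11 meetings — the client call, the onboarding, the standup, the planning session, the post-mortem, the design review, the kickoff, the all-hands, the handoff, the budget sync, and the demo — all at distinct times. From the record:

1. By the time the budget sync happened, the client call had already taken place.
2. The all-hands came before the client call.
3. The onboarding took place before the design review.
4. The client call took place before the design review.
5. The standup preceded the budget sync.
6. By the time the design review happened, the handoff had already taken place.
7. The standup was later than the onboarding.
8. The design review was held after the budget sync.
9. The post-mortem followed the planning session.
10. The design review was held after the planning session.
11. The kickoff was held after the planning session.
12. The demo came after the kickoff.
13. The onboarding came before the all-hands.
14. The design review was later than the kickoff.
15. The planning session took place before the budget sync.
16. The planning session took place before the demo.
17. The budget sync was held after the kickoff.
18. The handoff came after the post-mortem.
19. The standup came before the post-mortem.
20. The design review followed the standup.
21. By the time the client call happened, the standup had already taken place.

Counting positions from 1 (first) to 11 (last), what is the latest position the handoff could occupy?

10

The handoff must come before the design review — 1 meeting forced after it.
Everything else can be placed before the handoff in some valid order, so the handoff can sit as late as position 11 − 1 = 10.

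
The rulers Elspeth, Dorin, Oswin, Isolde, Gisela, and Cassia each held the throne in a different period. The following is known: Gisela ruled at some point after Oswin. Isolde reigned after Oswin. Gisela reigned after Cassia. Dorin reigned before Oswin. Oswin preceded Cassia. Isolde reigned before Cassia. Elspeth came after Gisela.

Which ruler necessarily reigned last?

Every other ruler has a chain of constraints placing them before Elspeth, so Elspeth is last.

Elspeth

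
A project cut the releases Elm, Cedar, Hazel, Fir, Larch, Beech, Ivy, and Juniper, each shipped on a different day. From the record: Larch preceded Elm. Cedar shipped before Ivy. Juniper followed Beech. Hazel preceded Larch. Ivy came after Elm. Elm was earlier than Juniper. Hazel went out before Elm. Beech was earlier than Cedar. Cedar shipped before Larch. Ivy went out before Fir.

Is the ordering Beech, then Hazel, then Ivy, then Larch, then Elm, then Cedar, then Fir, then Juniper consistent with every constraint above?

no

The constraints require Cedar before Larch, but in the proposed sequence Larch appears ahead of Cedar. That one violation is enough.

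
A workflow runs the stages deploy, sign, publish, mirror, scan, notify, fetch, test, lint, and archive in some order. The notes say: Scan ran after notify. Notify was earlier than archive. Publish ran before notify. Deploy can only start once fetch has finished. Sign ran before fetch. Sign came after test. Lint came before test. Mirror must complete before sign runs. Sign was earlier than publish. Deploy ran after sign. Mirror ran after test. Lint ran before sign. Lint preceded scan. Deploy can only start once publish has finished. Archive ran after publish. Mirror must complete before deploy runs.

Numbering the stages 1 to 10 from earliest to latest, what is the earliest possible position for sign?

Lint, mirror, and test must all come before sign — 3 forced predecessors.
Nothing else is forced ahead of sign, so its earliest slot is position 3 + 1 = 4.

4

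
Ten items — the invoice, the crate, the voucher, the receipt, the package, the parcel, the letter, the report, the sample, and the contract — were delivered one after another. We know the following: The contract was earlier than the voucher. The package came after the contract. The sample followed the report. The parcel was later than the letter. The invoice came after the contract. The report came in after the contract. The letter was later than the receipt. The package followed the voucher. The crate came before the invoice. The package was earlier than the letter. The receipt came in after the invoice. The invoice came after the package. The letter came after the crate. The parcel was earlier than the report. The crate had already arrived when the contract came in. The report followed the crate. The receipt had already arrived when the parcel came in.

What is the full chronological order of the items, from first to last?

The constraints fix every adjacent pair, so only one ordering works:
the crate → the contract → the voucher → the package → the invoice → the receipt → the letter → the parcel → the report → the sample.

the crate, the contract, the voucher, the package, the invoice, the receipt, the letter, the parcel, the report, the sample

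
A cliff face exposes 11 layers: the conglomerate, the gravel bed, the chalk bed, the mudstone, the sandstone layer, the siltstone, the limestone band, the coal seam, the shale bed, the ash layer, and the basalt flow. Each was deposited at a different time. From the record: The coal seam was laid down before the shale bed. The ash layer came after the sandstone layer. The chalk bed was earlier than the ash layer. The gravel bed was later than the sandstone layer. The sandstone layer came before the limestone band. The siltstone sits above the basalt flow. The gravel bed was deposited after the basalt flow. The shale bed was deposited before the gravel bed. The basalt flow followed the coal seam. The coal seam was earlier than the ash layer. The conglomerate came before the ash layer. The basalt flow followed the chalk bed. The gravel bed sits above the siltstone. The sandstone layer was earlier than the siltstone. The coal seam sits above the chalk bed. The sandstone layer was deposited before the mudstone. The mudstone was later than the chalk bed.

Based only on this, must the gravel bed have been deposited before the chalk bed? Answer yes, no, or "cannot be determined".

no

Tracing the constraints gives the chalk bed → the basalt flow → the gravel bed, so the chalk bed must come before the gravel bed.
That means the gravel bed cannot be before the chalk bed.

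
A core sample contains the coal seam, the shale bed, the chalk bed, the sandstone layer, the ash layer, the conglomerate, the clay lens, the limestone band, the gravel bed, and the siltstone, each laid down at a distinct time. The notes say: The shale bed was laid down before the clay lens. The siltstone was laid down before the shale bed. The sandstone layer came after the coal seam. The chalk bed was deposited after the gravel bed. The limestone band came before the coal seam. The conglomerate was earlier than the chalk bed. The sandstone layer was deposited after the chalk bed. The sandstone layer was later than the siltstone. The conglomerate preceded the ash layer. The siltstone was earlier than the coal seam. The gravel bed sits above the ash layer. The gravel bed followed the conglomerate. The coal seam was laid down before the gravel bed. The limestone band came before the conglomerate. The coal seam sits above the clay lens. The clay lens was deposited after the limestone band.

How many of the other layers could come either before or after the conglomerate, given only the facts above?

Forced before the conglomerate: the limestone band; forced after the conglomerate: the ash layer, the chalk bed, the gravel bed, and the sandstone layer.
That leaves the clay lens, the coal seam, the shale bed, and the siltstone with no forced order relative to the conglomerate — 4.

4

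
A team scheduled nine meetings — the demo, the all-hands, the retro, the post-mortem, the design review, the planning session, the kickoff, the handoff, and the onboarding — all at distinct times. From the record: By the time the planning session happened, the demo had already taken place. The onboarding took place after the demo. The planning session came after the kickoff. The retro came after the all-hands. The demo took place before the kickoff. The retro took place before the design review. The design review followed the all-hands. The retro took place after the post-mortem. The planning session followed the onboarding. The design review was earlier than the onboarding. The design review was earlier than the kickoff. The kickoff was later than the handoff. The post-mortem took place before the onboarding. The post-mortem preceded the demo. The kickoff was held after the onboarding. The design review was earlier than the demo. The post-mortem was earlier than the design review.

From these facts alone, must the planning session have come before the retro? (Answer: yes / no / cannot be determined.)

Tracing the constraints gives the retro → the design review → the onboarding → the planning session, so the retro must come before the planning session.
That means the planning session cannot be before the retro.

no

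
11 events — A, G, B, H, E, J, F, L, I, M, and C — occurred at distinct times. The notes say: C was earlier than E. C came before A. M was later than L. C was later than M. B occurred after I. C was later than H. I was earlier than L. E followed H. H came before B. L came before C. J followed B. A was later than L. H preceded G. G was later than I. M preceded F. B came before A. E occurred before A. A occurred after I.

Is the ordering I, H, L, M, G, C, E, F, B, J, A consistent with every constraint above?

yes

Check each stated constraint against the proposed order — e.g. I is ahead of B; I is ahead of A. Every pair is in the required order; nothing is violated.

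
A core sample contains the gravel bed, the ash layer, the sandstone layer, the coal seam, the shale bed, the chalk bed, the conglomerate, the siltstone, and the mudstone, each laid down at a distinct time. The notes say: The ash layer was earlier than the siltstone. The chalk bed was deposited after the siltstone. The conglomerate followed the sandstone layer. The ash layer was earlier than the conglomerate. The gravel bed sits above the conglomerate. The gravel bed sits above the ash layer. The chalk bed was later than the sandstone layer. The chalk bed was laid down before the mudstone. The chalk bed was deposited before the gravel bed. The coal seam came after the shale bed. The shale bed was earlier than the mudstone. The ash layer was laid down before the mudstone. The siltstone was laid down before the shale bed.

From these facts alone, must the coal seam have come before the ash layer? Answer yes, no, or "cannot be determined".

Tracing the constraints gives the ash layer → the siltstone → the shale bed → the coal seam, so the ash layer must come before the coal seam.
That means the coal seam cannot be before the ash layer.

no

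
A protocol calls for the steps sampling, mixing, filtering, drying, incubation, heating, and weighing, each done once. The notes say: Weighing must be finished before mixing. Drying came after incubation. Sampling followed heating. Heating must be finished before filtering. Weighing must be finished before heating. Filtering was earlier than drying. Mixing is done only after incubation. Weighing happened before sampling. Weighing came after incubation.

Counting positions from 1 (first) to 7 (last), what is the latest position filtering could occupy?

6

Filtering must come before drying — 1 step forced after it.
Everything else can be placed before filtering in some valid order, so filtering can sit as late as position 7 − 1 = 6.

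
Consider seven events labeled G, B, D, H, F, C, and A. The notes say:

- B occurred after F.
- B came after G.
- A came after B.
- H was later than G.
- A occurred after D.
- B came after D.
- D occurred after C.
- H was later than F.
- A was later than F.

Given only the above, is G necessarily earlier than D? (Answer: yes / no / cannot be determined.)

No chain of stated constraints runs from G to D, and none runs from D to G either.
So the relative order of G and D is not fixed by the given facts.

cannot be determined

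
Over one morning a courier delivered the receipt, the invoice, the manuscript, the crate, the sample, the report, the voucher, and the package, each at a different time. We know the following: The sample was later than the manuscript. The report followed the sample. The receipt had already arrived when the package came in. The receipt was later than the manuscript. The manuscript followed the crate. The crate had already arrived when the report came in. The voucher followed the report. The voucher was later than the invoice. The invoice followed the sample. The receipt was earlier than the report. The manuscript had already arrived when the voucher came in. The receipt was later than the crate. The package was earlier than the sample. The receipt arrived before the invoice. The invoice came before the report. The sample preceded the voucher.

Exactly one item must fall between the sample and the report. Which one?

the invoice

Tracing the constraints gives the sample → the invoice → the report, so the invoice sits after the sample and before the report.
No other item is forced both after the sample and before the report.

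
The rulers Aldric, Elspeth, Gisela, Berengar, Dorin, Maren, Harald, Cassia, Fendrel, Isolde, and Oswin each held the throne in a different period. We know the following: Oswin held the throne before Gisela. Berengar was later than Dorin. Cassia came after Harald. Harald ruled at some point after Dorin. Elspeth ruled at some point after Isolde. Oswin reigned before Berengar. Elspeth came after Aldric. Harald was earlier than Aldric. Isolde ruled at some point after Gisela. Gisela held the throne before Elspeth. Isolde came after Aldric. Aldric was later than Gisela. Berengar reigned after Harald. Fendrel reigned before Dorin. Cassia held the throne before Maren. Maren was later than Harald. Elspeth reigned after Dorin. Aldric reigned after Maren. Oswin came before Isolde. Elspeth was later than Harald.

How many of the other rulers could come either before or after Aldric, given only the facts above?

Forced before Aldric: Cassia, Dorin, Fendrel, Gisela, Harald, Maren, and Oswin; forced after Aldric: Elspeth and Isolde.
That leaves Berengar with no forced order relative to Aldric — 1.

1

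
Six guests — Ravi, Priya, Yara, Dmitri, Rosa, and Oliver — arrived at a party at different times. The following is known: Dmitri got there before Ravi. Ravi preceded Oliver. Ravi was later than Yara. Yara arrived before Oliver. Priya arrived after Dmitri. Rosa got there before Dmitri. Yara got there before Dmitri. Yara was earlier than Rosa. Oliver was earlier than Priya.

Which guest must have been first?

Yara has a chain of constraints placing them before every other guest, so Yara must be first.

Yara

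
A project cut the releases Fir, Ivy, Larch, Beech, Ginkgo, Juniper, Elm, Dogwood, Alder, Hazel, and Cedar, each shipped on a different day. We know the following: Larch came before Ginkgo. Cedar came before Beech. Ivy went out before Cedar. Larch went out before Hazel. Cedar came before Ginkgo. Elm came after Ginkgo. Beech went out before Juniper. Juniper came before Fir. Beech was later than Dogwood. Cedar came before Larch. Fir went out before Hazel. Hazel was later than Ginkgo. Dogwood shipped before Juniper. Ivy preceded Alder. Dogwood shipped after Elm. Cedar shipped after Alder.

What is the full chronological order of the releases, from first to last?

The constraints fix every adjacent pair, so only one ordering works:
Ivy → Alder → Cedar → Larch → Ginkgo → Elm → Dogwood → Beech → Juniper → Fir → Hazel.

Ivy, Alder, Cedar, Larch, Ginkgo, Elm, Dogwood, Beech, Juniper, Fir, Hazel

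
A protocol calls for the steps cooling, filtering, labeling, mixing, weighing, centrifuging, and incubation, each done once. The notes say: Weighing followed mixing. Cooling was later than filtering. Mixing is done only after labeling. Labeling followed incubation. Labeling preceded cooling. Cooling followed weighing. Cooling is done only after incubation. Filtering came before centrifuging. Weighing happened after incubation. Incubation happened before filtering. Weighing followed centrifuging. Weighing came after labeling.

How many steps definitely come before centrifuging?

Directly stated before centrifuging: filtering.
Incubation reaches centrifuging via incubation → filtering → centrifuging.
No chain forces labeling (or any of the others) ahead of centrifuging.
That's filtering and incubation — 2 in all.

2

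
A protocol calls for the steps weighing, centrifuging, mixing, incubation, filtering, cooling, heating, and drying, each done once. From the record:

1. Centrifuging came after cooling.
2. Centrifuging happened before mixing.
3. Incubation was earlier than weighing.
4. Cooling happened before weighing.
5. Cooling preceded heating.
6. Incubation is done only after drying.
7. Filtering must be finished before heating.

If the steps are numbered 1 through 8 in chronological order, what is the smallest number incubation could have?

Drying must come before incubation — 1 forced predecessor.
Nothing else is forced ahead of incubation, so its earliest slot is position 1 + 1 = 2.

2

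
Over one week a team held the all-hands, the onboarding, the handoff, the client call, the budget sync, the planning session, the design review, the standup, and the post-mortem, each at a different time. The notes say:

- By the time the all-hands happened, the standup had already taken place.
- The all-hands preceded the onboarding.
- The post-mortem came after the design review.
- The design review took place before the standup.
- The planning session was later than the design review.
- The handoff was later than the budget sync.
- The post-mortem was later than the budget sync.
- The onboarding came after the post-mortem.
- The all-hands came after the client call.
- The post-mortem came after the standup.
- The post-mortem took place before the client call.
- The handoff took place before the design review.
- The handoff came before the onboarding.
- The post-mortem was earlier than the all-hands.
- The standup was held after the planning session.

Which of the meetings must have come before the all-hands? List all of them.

Directly stated before the all-hands: the client call, the post-mortem, and the standup.
The budget sync reaches the all-hands via the budget sync → the post-mortem → the all-hands.
The design review reaches the all-hands via the design review → the post-mortem → the all-hands.
The handoff reaches the all-hands via the handoff → the design review → the post-mortem → the all-hands.
Likewise the planning session reaches the all-hands by chaining the stated constraints.
No chain forces the onboarding ahead of the all-hands.

the budget sync, the client call, the design review, the handoff, the planning session, the post-mortem, the standup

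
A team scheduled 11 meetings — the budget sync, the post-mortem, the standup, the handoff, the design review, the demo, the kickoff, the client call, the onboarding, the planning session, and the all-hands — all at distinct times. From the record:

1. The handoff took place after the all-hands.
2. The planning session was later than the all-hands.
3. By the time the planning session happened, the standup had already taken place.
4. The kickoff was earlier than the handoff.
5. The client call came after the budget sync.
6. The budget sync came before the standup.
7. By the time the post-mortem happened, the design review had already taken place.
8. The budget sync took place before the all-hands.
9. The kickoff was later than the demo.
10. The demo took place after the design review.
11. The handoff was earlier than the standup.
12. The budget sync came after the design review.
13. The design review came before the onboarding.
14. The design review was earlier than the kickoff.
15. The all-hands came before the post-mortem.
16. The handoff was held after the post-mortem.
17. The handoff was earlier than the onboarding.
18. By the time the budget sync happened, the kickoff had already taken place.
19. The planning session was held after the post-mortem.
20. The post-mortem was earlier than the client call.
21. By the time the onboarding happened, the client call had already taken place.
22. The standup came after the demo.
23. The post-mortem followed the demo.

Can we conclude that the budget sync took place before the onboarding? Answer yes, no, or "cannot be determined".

yes

Chain the constraints: the budget sync → the client call → the onboarding. Each link is directly stated, so the budget sync comes before the onboarding.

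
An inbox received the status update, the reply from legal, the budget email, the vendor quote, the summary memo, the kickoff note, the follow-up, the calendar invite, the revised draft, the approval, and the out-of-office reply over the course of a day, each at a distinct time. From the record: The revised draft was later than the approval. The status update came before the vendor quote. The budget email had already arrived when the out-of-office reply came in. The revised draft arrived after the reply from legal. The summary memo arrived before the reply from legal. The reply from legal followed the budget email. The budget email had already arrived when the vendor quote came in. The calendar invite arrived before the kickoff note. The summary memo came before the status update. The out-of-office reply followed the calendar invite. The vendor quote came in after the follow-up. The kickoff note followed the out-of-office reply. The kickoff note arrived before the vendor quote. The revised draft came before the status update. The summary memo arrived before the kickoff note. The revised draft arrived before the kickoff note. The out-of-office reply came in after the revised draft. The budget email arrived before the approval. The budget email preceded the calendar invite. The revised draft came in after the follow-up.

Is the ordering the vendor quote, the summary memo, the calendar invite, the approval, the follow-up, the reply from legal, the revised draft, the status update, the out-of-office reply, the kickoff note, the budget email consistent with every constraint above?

no

The constraints require the budget email before the vendor quote, but in the proposed sequence the vendor quote appears ahead of the budget email. That one violation is enough.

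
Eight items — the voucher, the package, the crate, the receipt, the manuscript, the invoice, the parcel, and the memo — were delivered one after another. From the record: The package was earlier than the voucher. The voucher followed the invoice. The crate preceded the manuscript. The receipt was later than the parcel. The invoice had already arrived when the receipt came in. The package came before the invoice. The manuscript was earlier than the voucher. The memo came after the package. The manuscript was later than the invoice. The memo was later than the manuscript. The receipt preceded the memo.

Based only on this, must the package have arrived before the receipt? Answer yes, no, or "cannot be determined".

yes

Chain the constraints: the package → the invoice → the receipt. Each link is directly stated, so the package comes before the receipt.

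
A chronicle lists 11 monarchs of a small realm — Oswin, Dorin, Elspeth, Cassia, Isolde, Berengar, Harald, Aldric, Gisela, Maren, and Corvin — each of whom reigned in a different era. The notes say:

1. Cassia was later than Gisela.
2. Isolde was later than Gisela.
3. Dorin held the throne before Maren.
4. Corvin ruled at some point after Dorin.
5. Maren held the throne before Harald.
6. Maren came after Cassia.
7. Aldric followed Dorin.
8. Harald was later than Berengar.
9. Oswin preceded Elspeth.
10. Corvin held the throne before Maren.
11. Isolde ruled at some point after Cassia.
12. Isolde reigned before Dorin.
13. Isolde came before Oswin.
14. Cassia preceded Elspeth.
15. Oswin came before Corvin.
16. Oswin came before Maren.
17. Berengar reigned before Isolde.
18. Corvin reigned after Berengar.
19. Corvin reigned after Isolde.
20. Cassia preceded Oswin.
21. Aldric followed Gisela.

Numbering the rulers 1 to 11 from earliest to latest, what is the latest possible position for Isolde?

Isolde must come before Aldric, Corvin, Dorin, Elspeth, Harald, Maren, and Oswin — 7 rulers forced after them.
Everything else can be placed before Isolde in some valid order, so Isolde can sit as late as position 11 − 7 = 4.

4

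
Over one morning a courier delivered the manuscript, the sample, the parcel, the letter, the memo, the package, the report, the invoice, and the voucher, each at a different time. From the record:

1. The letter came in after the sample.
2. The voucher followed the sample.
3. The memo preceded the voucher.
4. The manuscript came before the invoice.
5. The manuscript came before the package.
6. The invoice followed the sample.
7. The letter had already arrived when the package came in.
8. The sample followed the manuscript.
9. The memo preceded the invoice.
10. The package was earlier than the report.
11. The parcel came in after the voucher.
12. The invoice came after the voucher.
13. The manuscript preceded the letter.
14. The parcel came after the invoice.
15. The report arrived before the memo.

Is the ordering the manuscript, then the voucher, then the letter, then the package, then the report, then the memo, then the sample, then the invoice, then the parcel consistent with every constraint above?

The constraints require the sample before the voucher, but in the proposed sequence the voucher appears ahead of the sample. That one violation is enough.

no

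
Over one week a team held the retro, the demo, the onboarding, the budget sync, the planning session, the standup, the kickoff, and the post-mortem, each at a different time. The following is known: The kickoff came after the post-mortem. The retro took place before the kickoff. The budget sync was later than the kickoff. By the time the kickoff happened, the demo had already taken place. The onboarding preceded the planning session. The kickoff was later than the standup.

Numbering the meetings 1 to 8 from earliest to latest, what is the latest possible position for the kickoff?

The kickoff must come before the budget sync — 1 meeting forced after it.
Everything else can be placed before the kickoff in some valid order, so the kickoff can sit as late as position 8 − 1 = 7.

7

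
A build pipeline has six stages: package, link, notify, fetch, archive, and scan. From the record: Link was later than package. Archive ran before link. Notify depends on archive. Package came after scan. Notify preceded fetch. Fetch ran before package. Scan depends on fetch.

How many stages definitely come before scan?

3

Directly stated before scan: fetch.
Archive reaches scan via archive → notify → fetch → scan.
Notify reaches scan via notify → fetch → scan.
No chain forces package (or any of the others) ahead of scan.
That's archive, fetch, and notify — 3 in all.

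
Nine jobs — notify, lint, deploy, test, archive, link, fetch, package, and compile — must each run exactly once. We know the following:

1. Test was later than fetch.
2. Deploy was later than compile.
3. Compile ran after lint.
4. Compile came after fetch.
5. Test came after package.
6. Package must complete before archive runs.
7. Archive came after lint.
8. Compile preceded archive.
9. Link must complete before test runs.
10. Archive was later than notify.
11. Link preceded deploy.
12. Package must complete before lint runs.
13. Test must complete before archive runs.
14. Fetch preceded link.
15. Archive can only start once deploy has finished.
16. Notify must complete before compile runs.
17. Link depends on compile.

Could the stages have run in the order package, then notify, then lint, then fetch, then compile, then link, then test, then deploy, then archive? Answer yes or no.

yes

Check each stated constraint against the proposed order — e.g. notify is ahead of archive; package is ahead of archive. Every pair is in the required order; nothing is violated.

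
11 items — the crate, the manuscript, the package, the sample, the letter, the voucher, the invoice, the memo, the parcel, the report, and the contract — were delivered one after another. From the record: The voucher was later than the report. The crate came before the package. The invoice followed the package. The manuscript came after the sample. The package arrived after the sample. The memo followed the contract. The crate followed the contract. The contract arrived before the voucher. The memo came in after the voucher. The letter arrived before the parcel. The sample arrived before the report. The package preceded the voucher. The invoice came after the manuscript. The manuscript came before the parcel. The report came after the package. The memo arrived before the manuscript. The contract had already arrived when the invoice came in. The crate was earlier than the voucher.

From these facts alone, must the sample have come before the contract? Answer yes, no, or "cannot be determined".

cannot be determined

No chain of stated constraints runs from the sample to the contract, and none runs from the contract to the sample either.
So the relative order of the sample and the contract is not fixed by the given facts.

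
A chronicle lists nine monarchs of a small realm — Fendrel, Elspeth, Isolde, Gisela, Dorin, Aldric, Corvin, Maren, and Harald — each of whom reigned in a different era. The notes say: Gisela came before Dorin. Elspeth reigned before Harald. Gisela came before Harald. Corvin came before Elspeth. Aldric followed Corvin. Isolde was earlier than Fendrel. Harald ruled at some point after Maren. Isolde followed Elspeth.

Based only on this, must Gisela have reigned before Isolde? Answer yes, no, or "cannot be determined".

cannot be determined

No chain of stated constraints runs from Gisela to Isolde, and none runs from Isolde to Gisela either.
So the relative order of Gisela and Isolde is not fixed by the given facts.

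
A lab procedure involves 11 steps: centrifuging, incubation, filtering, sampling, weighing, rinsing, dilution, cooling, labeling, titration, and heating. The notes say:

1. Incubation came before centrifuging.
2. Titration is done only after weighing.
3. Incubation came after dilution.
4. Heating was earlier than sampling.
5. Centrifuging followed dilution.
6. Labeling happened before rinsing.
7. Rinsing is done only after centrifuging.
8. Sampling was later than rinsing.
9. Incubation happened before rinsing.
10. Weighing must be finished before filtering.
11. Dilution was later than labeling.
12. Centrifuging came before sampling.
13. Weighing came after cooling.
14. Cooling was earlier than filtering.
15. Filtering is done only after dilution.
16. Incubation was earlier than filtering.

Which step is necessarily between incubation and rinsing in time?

Tracing the constraints gives incubation → centrifuging → rinsing, so centrifuging sits after incubation and before rinsing.
No other step is forced both after incubation and before rinsing.

centrifuging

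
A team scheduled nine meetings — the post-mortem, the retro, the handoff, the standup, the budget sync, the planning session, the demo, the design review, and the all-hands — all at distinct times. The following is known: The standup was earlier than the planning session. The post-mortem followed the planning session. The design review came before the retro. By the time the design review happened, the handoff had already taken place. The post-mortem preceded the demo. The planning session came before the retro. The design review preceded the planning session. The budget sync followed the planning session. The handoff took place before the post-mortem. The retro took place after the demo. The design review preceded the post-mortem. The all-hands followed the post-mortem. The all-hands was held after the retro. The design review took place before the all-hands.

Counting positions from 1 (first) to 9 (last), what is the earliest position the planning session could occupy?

The design review, the handoff, and the standup must all come before the planning session — 3 forced predecessors.
Nothing else is forced ahead of the planning session, so its earliest slot is position 3 + 1 = 4.

4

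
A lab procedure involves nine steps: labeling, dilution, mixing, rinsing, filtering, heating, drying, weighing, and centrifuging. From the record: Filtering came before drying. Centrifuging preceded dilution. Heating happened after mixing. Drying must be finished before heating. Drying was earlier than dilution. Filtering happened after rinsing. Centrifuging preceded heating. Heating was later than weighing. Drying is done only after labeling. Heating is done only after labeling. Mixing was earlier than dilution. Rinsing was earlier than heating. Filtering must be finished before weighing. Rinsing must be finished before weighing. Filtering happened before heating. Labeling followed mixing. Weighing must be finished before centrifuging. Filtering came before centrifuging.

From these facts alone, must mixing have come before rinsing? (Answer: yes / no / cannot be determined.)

cannot be determined

No chain of stated constraints runs from mixing to rinsing, and none runs from rinsing to mixing either.
So the relative order of mixing and rinsing is not fixed by the given facts.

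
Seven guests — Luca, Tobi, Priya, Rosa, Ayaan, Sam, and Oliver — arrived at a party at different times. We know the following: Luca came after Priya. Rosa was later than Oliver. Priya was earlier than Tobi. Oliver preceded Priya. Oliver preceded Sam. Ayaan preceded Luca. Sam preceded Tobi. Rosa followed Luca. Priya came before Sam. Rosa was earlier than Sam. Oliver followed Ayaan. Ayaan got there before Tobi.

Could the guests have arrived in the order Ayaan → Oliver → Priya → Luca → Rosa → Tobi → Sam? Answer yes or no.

no

The constraints require Sam before Tobi, but in the proposed sequence Tobi appears ahead of Sam. That one violation is enough.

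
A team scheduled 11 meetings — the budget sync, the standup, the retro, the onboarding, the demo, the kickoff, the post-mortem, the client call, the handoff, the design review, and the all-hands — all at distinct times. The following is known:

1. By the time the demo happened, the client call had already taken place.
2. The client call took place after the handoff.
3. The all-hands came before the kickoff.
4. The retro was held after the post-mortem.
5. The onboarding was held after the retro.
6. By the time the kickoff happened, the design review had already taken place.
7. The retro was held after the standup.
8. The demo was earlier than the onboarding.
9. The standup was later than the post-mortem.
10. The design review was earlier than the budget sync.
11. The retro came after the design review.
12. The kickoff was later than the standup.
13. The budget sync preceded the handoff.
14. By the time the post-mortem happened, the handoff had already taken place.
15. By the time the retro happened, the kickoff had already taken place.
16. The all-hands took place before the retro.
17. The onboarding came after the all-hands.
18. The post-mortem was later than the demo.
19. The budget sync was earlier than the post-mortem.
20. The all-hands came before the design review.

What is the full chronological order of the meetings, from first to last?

the all-hands, the design review, the budget sync, the handoff, the client call, the demo, the post-mortem, the standup, the kickoff, the retro, the onboarding

The constraints fix every adjacent pair, so only one ordering works:
the all-hands → the design review → the budget sync → the handoff → the client call → the demo → the post-mortem → the standup → the kickoff → the retro → the onboarding.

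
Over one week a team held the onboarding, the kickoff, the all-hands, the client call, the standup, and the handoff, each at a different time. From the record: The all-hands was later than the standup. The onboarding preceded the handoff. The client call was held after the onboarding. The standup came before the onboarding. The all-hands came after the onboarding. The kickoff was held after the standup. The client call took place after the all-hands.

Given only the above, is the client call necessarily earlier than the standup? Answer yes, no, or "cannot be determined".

no

Tracing the constraints gives the standup → the all-hands → the client call, so the standup must come before the client call.
That means the client call cannot be before the standup.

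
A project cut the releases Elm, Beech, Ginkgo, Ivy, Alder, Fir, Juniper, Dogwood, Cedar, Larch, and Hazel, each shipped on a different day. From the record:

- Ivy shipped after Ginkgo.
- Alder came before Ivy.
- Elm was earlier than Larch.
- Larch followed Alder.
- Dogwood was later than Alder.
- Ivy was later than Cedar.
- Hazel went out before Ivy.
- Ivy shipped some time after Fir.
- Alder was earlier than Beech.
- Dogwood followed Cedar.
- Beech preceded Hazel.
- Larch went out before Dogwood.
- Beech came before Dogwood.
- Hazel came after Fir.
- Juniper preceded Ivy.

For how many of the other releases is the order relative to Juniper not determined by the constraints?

9

Forced after Juniper: Ivy.
That leaves Alder, Beech, Cedar, Dogwood, Elm, Fir, Ginkgo, Hazel, and Larch with no forced order relative to Juniper — 9.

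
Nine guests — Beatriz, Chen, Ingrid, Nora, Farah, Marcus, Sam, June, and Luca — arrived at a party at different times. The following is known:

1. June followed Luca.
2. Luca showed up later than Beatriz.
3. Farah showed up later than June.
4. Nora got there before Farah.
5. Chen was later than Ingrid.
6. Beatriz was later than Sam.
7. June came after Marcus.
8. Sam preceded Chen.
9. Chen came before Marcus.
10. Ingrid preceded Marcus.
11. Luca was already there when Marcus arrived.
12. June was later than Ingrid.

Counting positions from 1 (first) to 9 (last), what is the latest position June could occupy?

June must come before Farah — 1 guest forced after them.
Everything else can be placed before June in some valid order, so June can sit as late as position 9 − 1 = 8.

8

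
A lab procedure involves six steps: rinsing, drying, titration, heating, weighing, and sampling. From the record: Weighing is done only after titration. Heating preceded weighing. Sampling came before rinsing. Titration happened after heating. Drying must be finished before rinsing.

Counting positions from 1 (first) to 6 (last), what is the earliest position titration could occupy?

2

Heating must come before titration — 1 forced predecessor.
Nothing else is forced ahead of titration, so its earliest slot is position 1 + 1 = 2.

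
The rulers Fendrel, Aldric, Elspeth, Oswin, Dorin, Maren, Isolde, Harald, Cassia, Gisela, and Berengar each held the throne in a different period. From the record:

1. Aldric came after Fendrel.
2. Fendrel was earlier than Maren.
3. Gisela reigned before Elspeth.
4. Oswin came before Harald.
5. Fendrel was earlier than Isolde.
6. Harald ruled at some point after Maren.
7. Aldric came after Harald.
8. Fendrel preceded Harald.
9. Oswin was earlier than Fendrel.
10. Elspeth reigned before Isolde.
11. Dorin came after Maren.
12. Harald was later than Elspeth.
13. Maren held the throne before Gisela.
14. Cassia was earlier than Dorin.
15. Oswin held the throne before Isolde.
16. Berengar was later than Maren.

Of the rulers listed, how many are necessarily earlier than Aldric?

6

Directly stated before Aldric: Fendrel and Harald.
Elspeth reaches Aldric via Elspeth → Harald → Aldric.
Gisela reaches Aldric via Gisela → Elspeth → Harald → Aldric.
Maren reaches Aldric via Maren → Harald → Aldric.
Likewise Oswin reaches Aldric by chaining the stated constraints.
No chain forces Berengar (or any of the others) ahead of Aldric.
That's Elspeth, Fendrel, Gisela, Harald, Maren, and Oswin — 6 in all.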